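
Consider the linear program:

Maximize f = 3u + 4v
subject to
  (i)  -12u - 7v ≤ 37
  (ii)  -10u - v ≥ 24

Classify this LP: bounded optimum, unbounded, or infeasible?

unbounded

From the feasible point (-131/58, -41/29), moving in the direction (-7, 12) keeps every constraint satisfied while f increases without bound.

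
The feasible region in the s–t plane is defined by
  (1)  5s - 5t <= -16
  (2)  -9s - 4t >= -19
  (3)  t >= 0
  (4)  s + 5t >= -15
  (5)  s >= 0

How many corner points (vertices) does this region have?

3

Pairwise boundary intersections that survive every other constraint:
  (31/65, 239/65)
  (0, 16/5)
  (0, 19/4)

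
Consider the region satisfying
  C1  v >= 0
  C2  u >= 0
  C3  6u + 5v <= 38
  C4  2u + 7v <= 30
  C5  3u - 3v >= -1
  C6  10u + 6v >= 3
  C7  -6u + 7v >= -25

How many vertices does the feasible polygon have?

6

Of the 21 pairwise boundary intersections, those satisfying every inequality are:
  (3/10, 0)
  (25/6, 0)
  (29/8, 13/4)
  (391/72, 13/12)
  (83/27, 92/27)
  (1/16, 19/48)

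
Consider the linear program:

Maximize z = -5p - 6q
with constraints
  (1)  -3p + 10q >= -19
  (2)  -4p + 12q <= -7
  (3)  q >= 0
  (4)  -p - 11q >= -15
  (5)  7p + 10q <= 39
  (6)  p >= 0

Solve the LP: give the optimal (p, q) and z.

Feasible corners and z = -5p - 6q:
  (7/4, 0) → z = -35/4
  (269/62, 107/124) → z = -833/31
  (39/7, 0) → z = -195/7

The optimum lies where -4p + 12q = -7 and q = 0.
Solving simultaneously gives p = 7/4, q = 0.

p = 7/4, q = 0, maximum z = -35/4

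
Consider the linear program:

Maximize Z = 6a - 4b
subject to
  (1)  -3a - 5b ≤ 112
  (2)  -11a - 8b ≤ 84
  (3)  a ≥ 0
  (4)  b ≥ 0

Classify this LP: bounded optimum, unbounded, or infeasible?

unbounded

From the feasible point (0, 0), moving in the direction (1, 0) keeps every constraint satisfied while Z increases without bound.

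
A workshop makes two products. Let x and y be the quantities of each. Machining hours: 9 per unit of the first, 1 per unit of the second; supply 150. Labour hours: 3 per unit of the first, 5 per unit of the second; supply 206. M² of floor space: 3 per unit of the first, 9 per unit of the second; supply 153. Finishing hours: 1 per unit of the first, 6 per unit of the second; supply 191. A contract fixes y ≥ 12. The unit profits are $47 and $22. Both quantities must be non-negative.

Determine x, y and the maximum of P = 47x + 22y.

Vertices and P = 47x + 22y:
  (0, 17) → P = 374
  (0, 12) → P = 264
  (15, 12) → P = 969

The binding constraints are 3x + 9y = 153 and y = 12.
Solving simultaneously gives x = 15, y = 12.

x = 15, y = 12, maximum P = 969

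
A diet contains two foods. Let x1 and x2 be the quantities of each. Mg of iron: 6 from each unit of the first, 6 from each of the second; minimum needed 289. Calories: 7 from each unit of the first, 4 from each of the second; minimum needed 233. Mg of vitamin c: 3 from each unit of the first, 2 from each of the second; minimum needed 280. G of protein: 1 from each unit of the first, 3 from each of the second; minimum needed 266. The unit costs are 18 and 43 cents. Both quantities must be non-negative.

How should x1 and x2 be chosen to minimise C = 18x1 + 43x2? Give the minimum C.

x1 = 44, x2 = 74, minimum C = 3974

Feasible corners and C = 18x1 + 43x2:
  (0, 140) → C = 6020
  (266, 0) → C = 4788
  (44, 74) → C = 3974
The feasible region is unbounded (it extends along (0, 1), (1, 0)), but C strictly increases along every unbounded feasible direction, so there is no improving ray and the minimum is attained at a vertex.

At the optimal vertex, 3x1 + 2x2 = 280 and x1 + 3x2 = 266.
Solving simultaneously gives x1 = 44, x2 = 74.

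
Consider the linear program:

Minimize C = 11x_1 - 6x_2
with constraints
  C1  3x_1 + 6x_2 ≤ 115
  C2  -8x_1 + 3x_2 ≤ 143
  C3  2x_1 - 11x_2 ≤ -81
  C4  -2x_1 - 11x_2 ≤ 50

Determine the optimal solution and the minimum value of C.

x_1 = -9, x_2 = 71/3, minimum C = -241

Extreme points and C = 11x_1 - 6x_2:
  (-9, 71/3) → C = -241
  (779/45, 473/45) → C = 5731/45
  (-665/41, 181/41) → C = -8401/41

At the optimal vertex, 3x_1 + 6x_2 = 115 and -8x_1 + 3x_2 = 143.
Solving simultaneously gives x_1 = -9, x_2 = 71/3.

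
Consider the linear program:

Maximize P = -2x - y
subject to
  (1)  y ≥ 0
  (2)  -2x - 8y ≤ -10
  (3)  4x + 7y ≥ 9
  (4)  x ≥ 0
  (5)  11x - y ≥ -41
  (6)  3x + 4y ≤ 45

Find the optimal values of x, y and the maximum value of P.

x = 0, y = 9/7, maximum P = -9/7

Feasible corners and P = -2x - y:
  (5, 0) → P = -10
  (15, 0) → P = -30
  (1/9, 11/9) → P = -13/9
  (0, 9/7) → P = -9/7
  (0, 45/4) → P = -45/4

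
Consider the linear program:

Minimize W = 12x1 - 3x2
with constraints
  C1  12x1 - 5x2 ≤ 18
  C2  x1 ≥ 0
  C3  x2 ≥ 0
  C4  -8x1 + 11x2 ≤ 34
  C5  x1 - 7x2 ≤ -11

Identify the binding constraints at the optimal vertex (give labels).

Vertices and W = 12x1 - 3x2:
  (4, 6) → W = 30
  (181/79, 150/79) → W = 1722/79
  (0, 34/11) → W = -102/11
  (0, 11/7) → W = -33/7

The minimum is at (0, 34/11). Substituting into each constraint, equality holds for C2 and C4; the remaining constraints have slack.

C2 and C4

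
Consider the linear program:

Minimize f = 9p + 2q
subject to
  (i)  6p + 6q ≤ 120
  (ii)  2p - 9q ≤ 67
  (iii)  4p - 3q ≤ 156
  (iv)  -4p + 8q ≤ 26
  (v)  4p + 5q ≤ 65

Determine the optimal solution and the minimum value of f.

p = -77/2, q = -16, minimum f = -757/2

Vertices and f = 9p + 2q:
  (-77/2, -16) → f = -757/2
  (20, -3) → f = 174
  (15/2, 7) → f = 163/2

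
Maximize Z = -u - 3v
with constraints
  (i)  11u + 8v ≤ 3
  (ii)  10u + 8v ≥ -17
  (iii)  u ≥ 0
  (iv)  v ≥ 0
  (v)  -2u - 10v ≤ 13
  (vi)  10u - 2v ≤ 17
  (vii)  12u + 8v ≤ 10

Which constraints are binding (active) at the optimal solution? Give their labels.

(iii) and (iv)

Feasible corners and Z = -u - 3v:
  (0, 3/8) → Z = -9/8
  (3/11, 0) → Z = -3/11
  (0, 0) → Z = 0

The maximum is at (0, 0). Substituting into each constraint, equality holds for (iii) and (iv); the remaining constraints have slack.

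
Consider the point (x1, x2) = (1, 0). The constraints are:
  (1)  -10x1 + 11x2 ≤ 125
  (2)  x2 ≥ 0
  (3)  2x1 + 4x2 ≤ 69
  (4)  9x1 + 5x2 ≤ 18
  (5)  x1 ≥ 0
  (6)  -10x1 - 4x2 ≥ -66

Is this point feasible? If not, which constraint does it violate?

feasible

(1): -10 ≤ 125 ✓
(2): 0 ≥ 0 ✓
(3): 2 ≤ 69 ✓
(4): 9 ≤ 18 ✓
(5): 1 ≥ 0 ✓
(6): -10 ≥ -66 ✓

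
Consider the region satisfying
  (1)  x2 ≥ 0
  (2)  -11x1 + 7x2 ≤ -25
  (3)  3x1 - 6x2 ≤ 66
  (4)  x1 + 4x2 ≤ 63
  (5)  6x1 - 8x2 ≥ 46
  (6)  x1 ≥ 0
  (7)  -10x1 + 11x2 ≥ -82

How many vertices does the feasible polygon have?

3

Of the 21 pairwise boundary intersections, those satisfying every inequality are:
  (23/3, 0)
  (41/5, 0)
  (75/7, 16/7)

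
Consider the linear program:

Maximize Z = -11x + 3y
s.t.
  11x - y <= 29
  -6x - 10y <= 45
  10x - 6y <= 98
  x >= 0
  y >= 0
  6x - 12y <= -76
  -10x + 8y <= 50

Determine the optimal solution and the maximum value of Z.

x = 1/9, y = 115/18, maximum Z = 323/18

Vertices and Z = -11x + 3y:
  (212/63, 505/63) → Z = -817/63
  (47/13, 140/13) → Z = -97/13
  (1/9, 115/18) → Z = 323/18

The optimum lies where 6x - 12y = -76 and -10x + 8y = 50.
Solving simultaneously gives x = 1/9, y = 115/18.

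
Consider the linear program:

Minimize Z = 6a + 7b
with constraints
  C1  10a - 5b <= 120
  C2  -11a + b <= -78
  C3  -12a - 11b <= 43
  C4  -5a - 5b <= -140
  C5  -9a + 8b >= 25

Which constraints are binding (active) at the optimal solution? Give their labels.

Vertices and Z = 6a + 7b:
  (31, 38) → Z = 452
  (53/6, 115/6) → Z = 1123/6
  (199/17, 277/17) → Z = 3133/17
The feasible region is unbounded (it extends along (1, 11), (1, 2)), but Z strictly increases along every unbounded feasible direction, so there is no improving ray and the minimum is attained at a vertex.

The minimum is at (199/17, 277/17). Substituting into each constraint, equality holds for C4 and C5; the remaining constraints have slack.

C4 and C5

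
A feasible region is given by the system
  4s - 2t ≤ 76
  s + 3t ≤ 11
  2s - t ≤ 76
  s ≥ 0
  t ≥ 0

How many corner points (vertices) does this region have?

Pairwise boundary intersections that survive every other constraint:
  (0, 11/3)
  (11, 0)
  (0, 0)

3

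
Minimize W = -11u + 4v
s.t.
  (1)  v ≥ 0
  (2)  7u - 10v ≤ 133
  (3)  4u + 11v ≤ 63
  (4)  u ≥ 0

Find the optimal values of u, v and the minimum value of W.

u = 63/4, v = 0, minimum W = -693/4

Vertices and W = -11u + 4v:
  (63/4, 0) → W = -693/4
  (0, 0) → W = 0
  (0, 63/11) → W = 252/11

The binding constraints are v = 0 and 4u + 11v = 63.
Solving simultaneously gives u = 63/4, v = 0.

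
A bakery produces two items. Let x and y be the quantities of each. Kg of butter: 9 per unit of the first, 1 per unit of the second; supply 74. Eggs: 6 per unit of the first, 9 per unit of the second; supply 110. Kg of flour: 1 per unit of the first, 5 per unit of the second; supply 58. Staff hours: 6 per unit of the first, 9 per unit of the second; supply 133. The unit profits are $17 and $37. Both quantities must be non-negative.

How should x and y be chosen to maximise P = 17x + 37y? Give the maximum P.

x = 4/3, y = 34/3, maximum P = 442

Vertices and P = 17x + 37y:
  (0, 0) → P = 0
  (0, 58/5) → P = 2146/5
  (74/9, 0) → P = 1258/9
  (556/75, 182/25) → P = 29654/75
  (4/3, 34/3) → P = 442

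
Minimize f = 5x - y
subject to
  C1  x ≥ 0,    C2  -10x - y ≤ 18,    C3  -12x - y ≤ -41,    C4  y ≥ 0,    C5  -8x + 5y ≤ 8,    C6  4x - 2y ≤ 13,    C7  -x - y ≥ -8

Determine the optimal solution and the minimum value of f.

Corner points and f = 5x - y:
  (95/28, 2/7) → f = 467/28
  (3, 5) → f = 10
  (29/6, 19/6) → f = 21

x = 3, y = 5, minimum f = 10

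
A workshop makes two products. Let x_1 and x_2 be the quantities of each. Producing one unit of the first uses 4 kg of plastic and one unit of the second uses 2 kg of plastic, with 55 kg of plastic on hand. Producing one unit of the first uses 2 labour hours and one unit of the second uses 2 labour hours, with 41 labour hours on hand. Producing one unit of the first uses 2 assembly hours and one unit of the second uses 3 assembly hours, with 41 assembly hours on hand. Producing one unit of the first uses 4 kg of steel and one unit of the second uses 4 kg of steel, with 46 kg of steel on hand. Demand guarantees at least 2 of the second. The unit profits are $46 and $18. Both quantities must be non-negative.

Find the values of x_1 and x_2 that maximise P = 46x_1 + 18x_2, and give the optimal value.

Feasible corners and P = 46x_1 + 18x_2:
  (0, 23/2) → P = 207
  (0, 2) → P = 36
  (19/2, 2) → P = 473

x_1 = 19/2, x_2 = 2, maximum P = 473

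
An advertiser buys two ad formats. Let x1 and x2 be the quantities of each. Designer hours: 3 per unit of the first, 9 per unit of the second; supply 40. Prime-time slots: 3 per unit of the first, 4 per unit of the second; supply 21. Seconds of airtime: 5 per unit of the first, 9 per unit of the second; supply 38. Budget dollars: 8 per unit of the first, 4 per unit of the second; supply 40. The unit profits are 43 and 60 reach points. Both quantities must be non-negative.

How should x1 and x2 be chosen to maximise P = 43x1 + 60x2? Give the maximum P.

x1 = 4, x2 = 2, maximum P = 292

Feasible corners and P = 43x1 + 60x2:
  (0, 0) → P = 0
  (0, 38/9) → P = 760/3
  (5, 0) → P = 215
  (4, 2) → P = 292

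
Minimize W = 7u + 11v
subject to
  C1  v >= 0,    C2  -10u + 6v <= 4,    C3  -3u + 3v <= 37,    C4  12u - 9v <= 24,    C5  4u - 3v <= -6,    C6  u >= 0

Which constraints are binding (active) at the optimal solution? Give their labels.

Feasible corners and W = 7u + 11v:
  (35/2, 179/6) → W = 1352/3
  (4, 22/3) → W = 326/3
  (31, 130/3) → W = 2081/3

The minimum is at (4, 22/3). Substituting into each constraint, equality holds for C2 and C5; the remaining constraints have slack.

C2 and C5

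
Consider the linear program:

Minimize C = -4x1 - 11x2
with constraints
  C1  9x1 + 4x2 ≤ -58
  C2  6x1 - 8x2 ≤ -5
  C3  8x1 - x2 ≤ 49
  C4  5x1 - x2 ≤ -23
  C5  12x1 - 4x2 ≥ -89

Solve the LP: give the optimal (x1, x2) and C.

x1 = -7, x2 = 5/4, minimum C = 57/4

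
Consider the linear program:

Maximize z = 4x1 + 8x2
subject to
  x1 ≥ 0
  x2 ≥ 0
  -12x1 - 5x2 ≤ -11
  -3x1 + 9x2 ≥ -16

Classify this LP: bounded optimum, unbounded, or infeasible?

From the feasible point (0, 11/5), moving in the direction (0, 1) keeps every constraint satisfied while z increases without bound.

unbounded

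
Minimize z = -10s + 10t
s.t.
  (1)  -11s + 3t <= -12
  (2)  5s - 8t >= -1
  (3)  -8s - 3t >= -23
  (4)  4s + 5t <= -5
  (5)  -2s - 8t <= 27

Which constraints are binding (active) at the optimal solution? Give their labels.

(4) and (5)

Extreme points and z = -10s + 10t:
  (45/67, -103/67) → z = -1480/67
  (15/94, -321/94) → z = -1680/47
  (95/22, -49/11) → z = -965/11

The minimum is at (95/22, -49/11). Substituting into each constraint, equality holds for (4) and (5); the remaining constraints have slack.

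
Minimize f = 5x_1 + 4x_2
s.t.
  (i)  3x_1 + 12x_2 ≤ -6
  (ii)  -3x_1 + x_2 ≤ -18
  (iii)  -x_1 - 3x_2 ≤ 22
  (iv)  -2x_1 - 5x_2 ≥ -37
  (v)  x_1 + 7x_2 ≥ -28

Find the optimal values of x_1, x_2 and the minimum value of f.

Extreme points and f = 5x_1 + 4x_2:
  (70/13, -24/13) → f = 254/13
  (98/3, -26/3) → f = 386/3
  (49/11, -51/11) → f = 41/11

The optimum lies where -3x_1 + x_2 = -18 and x_1 + 7x_2 = -28.
Solving simultaneously gives x_1 = 49/11, x_2 = -51/11.

x_1 = 49/11, x_2 = -51/11, minimum f = 41/11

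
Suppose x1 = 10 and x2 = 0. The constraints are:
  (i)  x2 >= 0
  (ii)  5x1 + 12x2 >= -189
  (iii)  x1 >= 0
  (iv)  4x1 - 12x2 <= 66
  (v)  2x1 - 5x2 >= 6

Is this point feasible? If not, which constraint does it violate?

feasible

(i): 0 ≥ 0 ✓
(ii): 50 ≥ -189 ✓
(iii): 10 ≥ 0 ✓
(iv): 40 ≤ 66 ✓
(v): 20 ≥ 6 ✓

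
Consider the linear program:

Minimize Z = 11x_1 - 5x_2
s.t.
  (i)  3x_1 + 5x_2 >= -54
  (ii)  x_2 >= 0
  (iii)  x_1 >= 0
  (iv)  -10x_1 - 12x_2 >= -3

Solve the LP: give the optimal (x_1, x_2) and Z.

x_1 = 0, x_2 = 1/4, minimum Z = -5/4

Extreme points and Z = 11x_1 - 5x_2:
  (0, 0) → Z = 0
  (3/10, 0) → Z = 33/10
  (0, 1/4) → Z = -5/4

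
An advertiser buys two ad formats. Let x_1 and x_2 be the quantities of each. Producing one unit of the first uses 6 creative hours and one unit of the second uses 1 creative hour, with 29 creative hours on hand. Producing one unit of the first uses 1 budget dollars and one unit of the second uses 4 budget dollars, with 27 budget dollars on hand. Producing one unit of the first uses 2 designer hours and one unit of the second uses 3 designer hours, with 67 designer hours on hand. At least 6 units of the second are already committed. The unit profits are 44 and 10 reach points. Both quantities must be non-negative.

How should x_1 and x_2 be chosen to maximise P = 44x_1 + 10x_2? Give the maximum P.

x_1 = 3, x_2 = 6, maximum P = 192

Extreme points and P = 44x_1 + 10x_2:
  (0, 27/4) → P = 135/2
  (0, 6) → P = 60
  (3, 6) → P = 192

The optimum lies where x_1 + 4x_2 = 27 and x_2 = 6.
Solving simultaneously gives x_1 = 3, x_2 = 6.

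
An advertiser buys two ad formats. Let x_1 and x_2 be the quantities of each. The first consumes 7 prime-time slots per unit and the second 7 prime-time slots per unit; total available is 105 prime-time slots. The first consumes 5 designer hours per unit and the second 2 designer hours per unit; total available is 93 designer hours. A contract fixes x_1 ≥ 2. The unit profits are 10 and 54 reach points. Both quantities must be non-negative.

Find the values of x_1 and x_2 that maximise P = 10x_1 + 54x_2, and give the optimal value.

x_1 = 2, x_2 = 13, maximum P = 722

Feasible corners and P = 10x_1 + 54x_2:
  (15, 0) → P = 150
  (2, 0) → P = 20
  (2, 13) → P = 722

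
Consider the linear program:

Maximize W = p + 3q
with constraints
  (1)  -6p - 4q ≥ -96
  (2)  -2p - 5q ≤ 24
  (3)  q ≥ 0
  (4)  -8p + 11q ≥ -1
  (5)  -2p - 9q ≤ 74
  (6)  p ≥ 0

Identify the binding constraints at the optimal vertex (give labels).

(1) and (6)

Extreme points and W = p + 3q:
  (530/49, 381/49) → W = 239/7
  (0, 24) → W = 72
  (1/8, 0) → W = 1/8
  (0, 0) → W = 0

The maximum is at (0, 24). Substituting into each constraint, equality holds for (1) and (6); the remaining constraints have slack.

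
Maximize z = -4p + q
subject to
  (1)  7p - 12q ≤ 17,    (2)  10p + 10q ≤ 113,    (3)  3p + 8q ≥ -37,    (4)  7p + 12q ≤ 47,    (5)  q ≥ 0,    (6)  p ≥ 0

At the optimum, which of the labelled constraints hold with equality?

(4) and (6)

Extreme points and z = -4p + q:
  (32/7, 5/4) → z = -477/28
  (17/7, 0) → z = -68/7
  (0, 47/12) → z = 47/12
  (0, 0) → z = 0

The maximum is at (0, 47/12). Substituting into each constraint, equality holds for (4) and (6); the remaining constraints have slack.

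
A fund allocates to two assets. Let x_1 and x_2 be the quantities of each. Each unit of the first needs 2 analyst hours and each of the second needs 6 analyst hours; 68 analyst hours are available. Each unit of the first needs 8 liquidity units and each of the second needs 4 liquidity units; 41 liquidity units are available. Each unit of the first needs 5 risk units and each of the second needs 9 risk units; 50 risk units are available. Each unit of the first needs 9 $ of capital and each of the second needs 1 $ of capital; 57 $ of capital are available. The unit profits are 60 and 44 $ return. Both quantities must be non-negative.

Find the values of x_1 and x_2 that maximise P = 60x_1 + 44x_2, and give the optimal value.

x_1 = 13/4, x_2 = 15/4, maximum P = 360

Vertices and P = 60x_1 + 44x_2:
  (0, 0) → P = 0
  (0, 50/9) → P = 2200/9
  (41/8, 0) → P = 615/2
  (13/4, 15/4) → P = 360

At the optimal vertex, 8x_1 + 4x_2 = 41 and 5x_1 + 9x_2 = 50.
Solving simultaneously gives x_1 = 13/4, x_2 = 15/4.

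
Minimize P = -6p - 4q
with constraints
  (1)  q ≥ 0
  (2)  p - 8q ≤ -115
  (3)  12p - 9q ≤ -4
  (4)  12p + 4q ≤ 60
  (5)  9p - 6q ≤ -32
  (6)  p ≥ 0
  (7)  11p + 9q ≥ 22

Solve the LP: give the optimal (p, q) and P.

p = 0, q = 15, minimum P = -60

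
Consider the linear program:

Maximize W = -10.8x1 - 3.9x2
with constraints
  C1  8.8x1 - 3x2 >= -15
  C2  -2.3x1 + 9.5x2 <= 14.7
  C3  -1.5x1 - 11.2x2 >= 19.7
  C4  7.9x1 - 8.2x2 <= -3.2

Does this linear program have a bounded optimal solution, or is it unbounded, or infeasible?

bounded optimum

Corner points and W = -10.8x1 - 3.9x2:
  (-11355/5153, -7543/5153) → W = 1520517/51530
  (-5670/2423, -4517/2423) → W = 788523/24230
  (-9869/5039, -15083/10078) → W = 2719941/100780
The feasible region has finitely many vertices and no improving ray; the maximum is 788523/24230 at (-5670/2423, -4517/2423).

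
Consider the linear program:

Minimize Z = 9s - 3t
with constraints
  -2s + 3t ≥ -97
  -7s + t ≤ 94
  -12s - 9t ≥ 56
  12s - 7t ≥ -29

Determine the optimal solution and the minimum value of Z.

Extreme points and Z = 9s - 3t:
  (-379/19, -867/19) → Z = -810/19
  (235/18, -638/27) → Z = 3391/18
  (-17, -25) → Z = -78
  (-653/192, -27/16) → Z = -1635/64

The binding constraints are -7s + t = 94 and 12s - 7t = -29.
Solving simultaneously gives s = -17, t = -25.

s = -17, t = -25, minimum Z = -78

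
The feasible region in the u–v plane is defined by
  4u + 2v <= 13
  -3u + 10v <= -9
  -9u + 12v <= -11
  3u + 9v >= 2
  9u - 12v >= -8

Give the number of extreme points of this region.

The feasible vertices (each the meet of two boundaries and inside every other half-plane) are:
  (74/23, 3/46)
  (113/30, -31/30)
  (101/57, -7/19)

3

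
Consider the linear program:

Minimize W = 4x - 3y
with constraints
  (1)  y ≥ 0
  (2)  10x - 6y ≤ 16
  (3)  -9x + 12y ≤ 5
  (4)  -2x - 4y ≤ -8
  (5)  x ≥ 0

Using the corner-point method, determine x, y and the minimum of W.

Extreme points and W = 4x - 3y:
  (37/11, 97/33) → W = 51/11
  (28/13, 12/13) → W = 76/13
  (19/15, 41/30) → W = 29/30

x = 19/15, y = 41/30, minimum W = 29/30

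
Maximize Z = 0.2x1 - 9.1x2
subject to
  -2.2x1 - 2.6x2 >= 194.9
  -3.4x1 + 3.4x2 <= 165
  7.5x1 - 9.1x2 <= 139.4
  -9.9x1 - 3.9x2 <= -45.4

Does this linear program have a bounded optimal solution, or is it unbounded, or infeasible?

The boundaries -2.2x1 - 2.6x2 = 194.9 and -3.4x1 + 3.4x2 = 165 meet at (-54583/816, -14983/816), but that point violates -9.9x1 - 3.9x2 ≤ -45.4. Every candidate vertex is excluded by some other constraint, so the feasible region is empty.

infeasible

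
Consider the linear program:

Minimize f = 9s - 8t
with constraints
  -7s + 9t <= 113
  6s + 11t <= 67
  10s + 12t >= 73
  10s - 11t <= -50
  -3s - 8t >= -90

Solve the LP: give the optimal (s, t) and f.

Corner points and f = 9s - 8t:
  (-1/38, 116/19) → f = -1865/38
  (17/16, 485/88) → f = -6077/176
  (203/230, 123/23) → f = -8013/230

The binding constraints are 6s + 11t = 67 and 10s + 12t = 73.
Solving simultaneously gives s = -1/38, t = 116/19.

s = -1/38, t = 116/19, minimum f = -1865/38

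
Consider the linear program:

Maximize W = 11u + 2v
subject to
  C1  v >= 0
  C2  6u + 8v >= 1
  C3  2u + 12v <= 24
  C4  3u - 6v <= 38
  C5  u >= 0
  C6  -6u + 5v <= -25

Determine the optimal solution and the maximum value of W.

Corner points and W = 11u + 2v:
  (12, 0) → W = 132
  (25/6, 0) → W = 275/6
  (210/41, 47/41) → W = 2404/41

u = 12, v = 0, maximum W = 132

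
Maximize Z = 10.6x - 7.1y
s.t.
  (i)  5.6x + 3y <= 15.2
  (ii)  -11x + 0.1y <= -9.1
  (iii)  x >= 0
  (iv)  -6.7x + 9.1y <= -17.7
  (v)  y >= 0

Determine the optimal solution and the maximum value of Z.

Corner points and Z = 10.6x - 7.1y:
  (563/209, 8/209) → Z = 5911/209
  (19/7, 0) → Z = 1007/35
  (177/67, 0) → Z = 9381/335

The binding constraints are 5.6x + 3y = 15.2 and y = 0.
Solving simultaneously gives x = 19/7, y = 0.

x = 19/7, y = 0, maximum Z = 1007/35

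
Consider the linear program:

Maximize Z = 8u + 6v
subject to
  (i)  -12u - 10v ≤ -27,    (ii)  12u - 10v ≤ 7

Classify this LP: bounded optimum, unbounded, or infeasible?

From the feasible point (17/12, 1), moving in the direction (10, 12) keeps every constraint satisfied while Z increases without bound.

unbounded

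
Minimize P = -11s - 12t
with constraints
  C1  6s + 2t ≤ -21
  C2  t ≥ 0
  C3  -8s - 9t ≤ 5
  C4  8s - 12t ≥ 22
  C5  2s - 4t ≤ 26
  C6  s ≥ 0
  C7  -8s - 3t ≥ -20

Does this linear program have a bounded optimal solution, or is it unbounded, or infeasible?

infeasible

The boundaries s = 0 and -8s - 3t = -20 meet at (0, 20/3), but that point violates 6s + 2t ≤ -21. Every candidate vertex is excluded by some other constraint, so the feasible region is empty.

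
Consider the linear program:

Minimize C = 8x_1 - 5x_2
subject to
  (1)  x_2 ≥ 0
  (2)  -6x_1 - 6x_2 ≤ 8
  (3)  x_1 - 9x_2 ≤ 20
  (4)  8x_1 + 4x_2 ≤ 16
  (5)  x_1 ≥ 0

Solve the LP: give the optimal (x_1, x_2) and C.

x_1 = 0, x_2 = 4, minimum C = -20

Corner points and C = 8x_1 - 5x_2:
  (2, 0) → C = 16
  (0, 0) → C = 0
  (0, 4) → C = -20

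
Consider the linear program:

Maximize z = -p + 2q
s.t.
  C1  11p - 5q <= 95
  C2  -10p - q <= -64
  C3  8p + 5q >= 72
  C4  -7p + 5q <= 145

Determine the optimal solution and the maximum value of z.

p = 60, q = 113, maximum z = 166

Extreme points and z = -p + 2q:
  (167/19, 32/95) → z = -771/95
  (60, 113) → z = 166
  (124/21, 104/21) → z = 4
  (175/57, 1898/57) → z = 1207/19

The optimum lies where 11p - 5q = 95 and -7p + 5q = 145.
Solving simultaneously gives p = 60, q = 113.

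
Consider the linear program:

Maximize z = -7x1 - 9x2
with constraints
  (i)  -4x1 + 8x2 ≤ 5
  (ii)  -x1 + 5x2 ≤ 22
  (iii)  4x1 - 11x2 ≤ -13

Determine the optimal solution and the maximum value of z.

Extreme points and z = -7x1 - 9x2:
  (151/12, 83/12) → z = -451/3
  (49/12, 8/3) → z = -631/12
  (59/3, 25/3) → z = -638/3

x1 = 49/12, x2 = 8/3, maximum z = -631/12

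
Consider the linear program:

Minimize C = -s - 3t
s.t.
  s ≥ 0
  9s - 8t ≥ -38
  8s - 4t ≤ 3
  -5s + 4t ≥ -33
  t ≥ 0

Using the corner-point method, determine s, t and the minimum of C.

Extreme points and C = -s - 3t:
  (0, 19/4) → C = -57/4
  (0, 0) → C = 0
  (44/7, 331/28) → C = -167/4
  (3/8, 0) → C = -3/8

The binding constraints are 9s - 8t = -38 and 8s - 4t = 3.
Solving simultaneously gives s = 44/7, t = 331/28.

s = 44/7, t = 331/28, minimum C = -167/4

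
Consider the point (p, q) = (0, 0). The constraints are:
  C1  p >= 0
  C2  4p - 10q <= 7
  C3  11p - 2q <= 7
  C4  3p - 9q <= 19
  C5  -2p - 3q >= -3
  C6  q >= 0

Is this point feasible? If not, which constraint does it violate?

feasible

C1: 0 ≥ 0 ✓
C2: 0 ≤ 7 ✓
C3: 0 ≤ 7 ✓
C4: 0 ≤ 19 ✓
C5: 0 ≥ -3 ✓
C6: 0 ≥ 0 ✓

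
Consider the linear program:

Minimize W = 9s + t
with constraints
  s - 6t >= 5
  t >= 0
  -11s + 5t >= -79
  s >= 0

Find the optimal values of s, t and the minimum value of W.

s = 5, t = 0, minimum W = 45

Extreme points and W = 9s + t:
  (5, 0) → W = 45
  (449/61, 24/61) → W = 4065/61
  (79/11, 0) → W = 711/11

The optimum lies where s - 6t = 5 and t = 0.
Solving simultaneously gives s = 5, t = 0.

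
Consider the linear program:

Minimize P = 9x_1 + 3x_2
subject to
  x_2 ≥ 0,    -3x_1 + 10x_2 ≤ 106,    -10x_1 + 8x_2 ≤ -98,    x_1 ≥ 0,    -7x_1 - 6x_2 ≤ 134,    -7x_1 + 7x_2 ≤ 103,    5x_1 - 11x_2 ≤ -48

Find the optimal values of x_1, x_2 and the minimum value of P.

Extreme points and P = 9x_1 + 3x_2:
  (457/19, 677/38) → P = 10257/38
  (686/17, 386/17) → P = 7332/17
  (731/35, 97/7) → P = 8034/35

x_1 = 731/35, x_2 = 97/7, minimum P = 8034/35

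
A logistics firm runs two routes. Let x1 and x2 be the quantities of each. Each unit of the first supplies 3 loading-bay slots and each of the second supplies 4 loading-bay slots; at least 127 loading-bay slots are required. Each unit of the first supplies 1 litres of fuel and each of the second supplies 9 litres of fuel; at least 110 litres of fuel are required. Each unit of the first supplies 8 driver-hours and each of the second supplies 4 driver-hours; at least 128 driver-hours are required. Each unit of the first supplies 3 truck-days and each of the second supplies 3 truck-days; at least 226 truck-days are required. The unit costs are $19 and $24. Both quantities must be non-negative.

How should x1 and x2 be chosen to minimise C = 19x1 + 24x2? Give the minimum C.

Extreme points and C = 19x1 + 24x2:
  (0, 226/3) → C = 1808
  (110, 0) → C = 2090
  (71, 13/3) → C = 1453
The feasible region is unbounded (it extends along (0, 1), (1, 0)), but C strictly increases along every unbounded feasible direction, so there is no improving ray and the minimum is attained at a vertex.

The optimum lies where x1 + 9x2 = 110 and 3x1 + 3x2 = 226.
Solving simultaneously gives x1 = 71, x2 = 13/3.

x1 = 71, x2 = 13/3, minimum C = 1453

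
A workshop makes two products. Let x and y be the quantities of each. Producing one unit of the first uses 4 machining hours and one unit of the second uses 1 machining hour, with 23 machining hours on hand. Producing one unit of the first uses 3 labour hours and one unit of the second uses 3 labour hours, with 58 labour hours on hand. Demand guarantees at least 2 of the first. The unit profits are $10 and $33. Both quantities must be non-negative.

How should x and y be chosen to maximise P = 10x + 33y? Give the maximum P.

Vertices and P = 10x + 33y:
  (23/4, 0) → P = 115/2
  (2, 0) → P = 20
  (2, 15) → P = 515

The binding constraints are 4x + y = 23 and x = 2.
Solving simultaneously gives x = 2, y = 15.

x = 2, y = 15, maximum P = 515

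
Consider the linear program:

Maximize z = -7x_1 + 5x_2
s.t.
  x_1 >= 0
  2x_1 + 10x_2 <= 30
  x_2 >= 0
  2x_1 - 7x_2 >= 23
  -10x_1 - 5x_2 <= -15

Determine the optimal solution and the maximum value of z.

x_1 = 23/2, x_2 = 0, maximum z = -161/2

Feasible corners and z = -7x_1 + 5x_2:
  (15, 0) → z = -105
  (220/17, 7/17) → z = -1505/17
  (23/2, 0) → z = -161/2

At the optimal vertex, x_2 = 0 and 2x_1 - 7x_2 = 23.
Solving simultaneously gives x_1 = 23/2, x_2 = 0.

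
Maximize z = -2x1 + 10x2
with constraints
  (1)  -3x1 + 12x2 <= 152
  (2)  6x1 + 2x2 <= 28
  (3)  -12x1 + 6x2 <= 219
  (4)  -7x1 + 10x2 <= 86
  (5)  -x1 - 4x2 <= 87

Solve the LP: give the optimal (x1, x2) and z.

x1 = 54/37, x2 = 356/37, maximum z = 3452/37

Extreme points and z = -2x1 + 10x2:
  (54/37, 356/37) → z = 3452/37
  (13, -25) → z = -276
  (-279/13, -167/26) → z = -277/13
  (-233/9, -275/18) → z = -101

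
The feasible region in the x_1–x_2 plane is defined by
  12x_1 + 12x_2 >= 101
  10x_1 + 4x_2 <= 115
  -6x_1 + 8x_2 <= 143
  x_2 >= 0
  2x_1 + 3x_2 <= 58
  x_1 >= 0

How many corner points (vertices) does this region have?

Of the 15 pairwise boundary intersections, those satisfying every inequality are:
  (101/12, 0)
  (0, 101/12)
  (23/2, 0)
  (113/22, 175/11)
  (35/34, 317/17)
  (0, 143/8)

6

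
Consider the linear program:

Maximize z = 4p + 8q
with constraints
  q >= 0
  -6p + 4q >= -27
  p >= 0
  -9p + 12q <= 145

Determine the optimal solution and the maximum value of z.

Extreme points and z = 4p + 8q:
  (9/2, 0) → z = 18
  (0, 0) → z = 0
  (226/9, 371/12) → z = 3130/9
  (0, 145/12) → z = 290/3

p = 226/9, q = 371/12, maximum z = 3130/9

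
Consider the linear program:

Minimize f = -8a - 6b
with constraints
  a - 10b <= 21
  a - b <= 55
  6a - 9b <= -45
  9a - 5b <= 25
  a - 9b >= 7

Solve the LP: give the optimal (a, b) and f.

a = -52/5, b = -29/15, minimum f = 474/5

Feasible corners and f = -8a - 6b:
  (-213/17, -57/17) → f = 2046/17
  (-119, -14) → f = 1036
  (-52/5, -29/15) → f = 474/5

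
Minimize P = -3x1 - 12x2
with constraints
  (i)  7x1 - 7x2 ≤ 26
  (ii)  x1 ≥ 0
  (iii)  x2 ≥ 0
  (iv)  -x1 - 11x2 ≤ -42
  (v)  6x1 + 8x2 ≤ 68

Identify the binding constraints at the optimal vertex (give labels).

(ii) and (v)

Feasible corners and P = -3x1 - 12x2:
  (145/21, 67/21) → P = -59
  (342/49, 160/49) → P = -2946/49
  (0, 42/11) → P = -504/11
  (0, 17/2) → P = -102

The minimum is at (0, 17/2). Substituting into each constraint, equality holds for (ii) and (v); the remaining constraints have slack.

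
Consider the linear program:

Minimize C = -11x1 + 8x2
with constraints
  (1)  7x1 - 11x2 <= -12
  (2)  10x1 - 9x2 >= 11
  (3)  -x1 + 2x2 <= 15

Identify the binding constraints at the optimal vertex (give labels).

Corner points and C = -11x1 + 8x2:
  (229/47, 197/47) → C = -943/47
  (47, 31) → C = -269
  (157/11, 161/11) → C = -439/11

The minimum is at (47, 31). Substituting into each constraint, equality holds for (1) and (3); the remaining constraints have slack.

(1) and (3)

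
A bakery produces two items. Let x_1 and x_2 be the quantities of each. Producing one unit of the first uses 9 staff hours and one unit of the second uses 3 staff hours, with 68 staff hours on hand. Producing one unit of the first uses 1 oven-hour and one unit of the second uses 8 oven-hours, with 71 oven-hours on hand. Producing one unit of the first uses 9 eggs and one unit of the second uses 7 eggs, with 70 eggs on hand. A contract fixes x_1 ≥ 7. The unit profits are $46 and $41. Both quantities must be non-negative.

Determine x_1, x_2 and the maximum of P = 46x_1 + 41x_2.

Extreme points and P = 46x_1 + 41x_2:
  (68/9, 0) → P = 3128/9
  (7, 0) → P = 322
  (133/18, 1/2) → P = 6487/18
  (7, 1) → P = 363

x_1 = 7, x_2 = 1, maximum P = 363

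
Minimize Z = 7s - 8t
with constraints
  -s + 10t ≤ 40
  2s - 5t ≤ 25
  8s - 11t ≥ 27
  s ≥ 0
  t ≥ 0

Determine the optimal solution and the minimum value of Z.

s = 27/8, t = 0, minimum Z = 189/8

Vertices and Z = 7s - 8t:
  (30, 7) → Z = 154
  (710/69, 347/69) → Z = 2194/69
  (25/2, 0) → Z = 175/2
  (27/8, 0) → Z = 189/8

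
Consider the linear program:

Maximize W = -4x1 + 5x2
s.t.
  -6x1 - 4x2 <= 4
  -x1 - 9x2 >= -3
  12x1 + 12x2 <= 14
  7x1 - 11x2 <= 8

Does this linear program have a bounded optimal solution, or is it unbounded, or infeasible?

bounded optimum

Corner points and W = -4x1 + 5x2:
  (-24/25, 11/25) → W = 151/25
  (-6/47, -38/47) → W = -166/47
  (15/16, 11/48) → W = -125/48
  (125/108, 1/108) → W = -55/12
The feasible region has finitely many vertices and no improving ray; the maximum is 151/25 at (-24/25, 11/25).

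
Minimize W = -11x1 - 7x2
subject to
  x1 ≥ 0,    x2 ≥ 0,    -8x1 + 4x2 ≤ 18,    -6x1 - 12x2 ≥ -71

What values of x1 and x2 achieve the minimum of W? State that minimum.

x1 = 71/6, x2 = 0, minimum W = -781/6

Feasible corners and W = -11x1 - 7x2:
  (0, 0) → W = 0
  (0, 9/2) → W = -63/2
  (71/6, 0) → W = -781/6
  (17/30, 169/30) → W = -137/3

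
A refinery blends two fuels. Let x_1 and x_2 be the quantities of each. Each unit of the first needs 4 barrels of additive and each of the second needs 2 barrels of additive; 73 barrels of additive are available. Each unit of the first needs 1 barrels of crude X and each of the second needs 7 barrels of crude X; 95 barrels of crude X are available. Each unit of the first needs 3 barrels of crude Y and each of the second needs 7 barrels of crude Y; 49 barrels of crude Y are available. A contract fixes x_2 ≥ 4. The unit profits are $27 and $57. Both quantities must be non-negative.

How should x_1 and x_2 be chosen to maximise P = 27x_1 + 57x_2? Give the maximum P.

Vertices and P = 27x_1 + 57x_2:
  (0, 7) → P = 399
  (0, 4) → P = 228
  (7, 4) → P = 417

At the optimal vertex, 3x_1 + 7x_2 = 49 and x_2 = 4.
Solving simultaneously gives x_1 = 7, x_2 = 4.

x_1 = 7, x_2 = 4, maximum P = 417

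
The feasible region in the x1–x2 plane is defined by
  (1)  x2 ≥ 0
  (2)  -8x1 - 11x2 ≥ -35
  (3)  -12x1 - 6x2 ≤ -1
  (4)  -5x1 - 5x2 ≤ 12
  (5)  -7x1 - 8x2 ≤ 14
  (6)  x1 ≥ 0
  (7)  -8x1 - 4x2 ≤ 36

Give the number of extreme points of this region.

Pairwise boundary intersections that survive every other constraint:
  (35/8, 0)
  (1/12, 0)
  (0, 35/11)
  (0, 1/6)

4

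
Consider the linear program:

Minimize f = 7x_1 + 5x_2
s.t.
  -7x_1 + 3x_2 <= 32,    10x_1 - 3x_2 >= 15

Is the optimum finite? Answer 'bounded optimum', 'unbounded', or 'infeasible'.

unbounded

From the feasible point (47/3, 425/9), moving in the direction (-3, -10) keeps every constraint satisfied while f decreases without bound.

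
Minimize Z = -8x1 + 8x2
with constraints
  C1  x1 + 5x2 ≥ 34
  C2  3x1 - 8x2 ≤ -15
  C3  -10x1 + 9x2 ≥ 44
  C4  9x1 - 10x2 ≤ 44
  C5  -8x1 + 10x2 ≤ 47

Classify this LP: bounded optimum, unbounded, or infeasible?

infeasible

The boundaries x1 + 5x2 = 34 and 3x1 - 8x2 = -15 meet at (197/23, 117/23), but that point violates -10x1 + 9x2 ≥ 44. Every candidate vertex is excluded by some other constraint, so the feasible region is empty.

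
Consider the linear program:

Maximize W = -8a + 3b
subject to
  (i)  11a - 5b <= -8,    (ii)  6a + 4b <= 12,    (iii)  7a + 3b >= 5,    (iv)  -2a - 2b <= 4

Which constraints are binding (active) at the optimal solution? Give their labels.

(ii) and (iii)

Vertices and W = -8a + 3b:
  (14/37, 90/37) → W = 158/37
  (1/68, 111/68) → W = 325/68
  (-8/5, 27/5) → W = 29

The maximum is at (-8/5, 27/5). Substituting into each constraint, equality holds for (ii) and (iii); the remaining constraints have slack.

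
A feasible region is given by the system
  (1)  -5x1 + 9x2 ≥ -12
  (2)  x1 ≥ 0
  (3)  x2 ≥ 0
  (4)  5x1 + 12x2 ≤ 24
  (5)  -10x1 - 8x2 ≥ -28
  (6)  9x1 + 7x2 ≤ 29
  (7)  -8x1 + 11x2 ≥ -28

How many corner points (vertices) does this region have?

The feasible vertices (each the meet of two boundaries and inside every other half-plane) are:
  (12/5, 0)
  (174/65, 2/13)
  (0, 0)
  (0, 2)
  (9/5, 5/4)

5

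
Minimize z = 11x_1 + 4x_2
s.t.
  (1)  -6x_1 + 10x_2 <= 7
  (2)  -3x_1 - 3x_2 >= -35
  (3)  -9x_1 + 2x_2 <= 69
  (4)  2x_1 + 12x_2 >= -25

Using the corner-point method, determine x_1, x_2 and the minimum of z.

At the optimal vertex, -6x_1 + 10x_2 = 7 and 2x_1 + 12x_2 = -25.
Solving simultaneously gives x_1 = -167/46, x_2 = -34/23.

x_1 = -167/46, x_2 = -34/23, minimum z = -2109/46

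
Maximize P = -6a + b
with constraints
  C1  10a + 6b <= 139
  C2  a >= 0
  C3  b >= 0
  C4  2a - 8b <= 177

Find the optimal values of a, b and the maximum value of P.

The optimum lies where 10a + 6b = 139 and a = 0.
Solving simultaneously gives a = 0, b = 139/6.

a = 0, b = 139/6, maximum P = 139/6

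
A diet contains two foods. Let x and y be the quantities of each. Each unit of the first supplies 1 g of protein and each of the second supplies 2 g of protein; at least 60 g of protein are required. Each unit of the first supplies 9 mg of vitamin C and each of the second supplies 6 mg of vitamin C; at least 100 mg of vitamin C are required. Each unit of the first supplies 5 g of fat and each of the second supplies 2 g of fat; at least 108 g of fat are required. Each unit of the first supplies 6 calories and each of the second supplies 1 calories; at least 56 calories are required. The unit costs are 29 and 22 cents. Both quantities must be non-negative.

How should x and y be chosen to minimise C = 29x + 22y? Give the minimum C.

The feasible region is unbounded (it extends along (0, 1), (1, 0)), but C strictly increases along every unbounded feasible direction, so there is no improving ray and the minimum is attained at a vertex.

x = 12, y = 24, minimum C = 876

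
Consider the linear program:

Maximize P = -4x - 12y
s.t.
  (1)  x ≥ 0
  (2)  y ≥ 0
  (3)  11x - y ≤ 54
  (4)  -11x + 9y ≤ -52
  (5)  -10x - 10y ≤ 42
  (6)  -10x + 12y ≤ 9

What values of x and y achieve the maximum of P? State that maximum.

x = 52/11, y = 0, maximum P = -208/11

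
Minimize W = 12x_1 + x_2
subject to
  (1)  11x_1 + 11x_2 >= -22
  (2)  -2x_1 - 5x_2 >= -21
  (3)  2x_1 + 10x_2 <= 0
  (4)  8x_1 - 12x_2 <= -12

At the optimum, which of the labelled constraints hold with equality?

Vertices and W = 12x_1 + x_2:
  (-5/2, 1/2) → W = -59/2
  (-9/5, -1/5) → W = -109/5
  (-15/13, 3/13) → W = -177/13

The minimum is at (-5/2, 1/2). Substituting into each constraint, equality holds for (1) and (3); the remaining constraints have slack.

(1) and (3)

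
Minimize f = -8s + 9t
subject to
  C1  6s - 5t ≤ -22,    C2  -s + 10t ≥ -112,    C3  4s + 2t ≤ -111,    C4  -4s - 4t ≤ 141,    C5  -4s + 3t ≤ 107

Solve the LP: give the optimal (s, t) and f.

s = -443/21, t = -559/42, minimum f = 2057/42

Corner points and f = -8s + 9t:
  (-443/21, -559/42) → f = 2057/42
  (-481/22, -589/44) → f = 2395/44
  (-547/20, -4/5) → f = 1058/5
  (-851/28, -34/7) → f = 1396/7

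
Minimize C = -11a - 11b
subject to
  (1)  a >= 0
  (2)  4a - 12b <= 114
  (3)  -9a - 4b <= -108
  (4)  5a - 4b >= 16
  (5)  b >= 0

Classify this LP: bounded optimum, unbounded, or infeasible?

unbounded

From the feasible point (57/2, 0), moving in the direction (12, 4) keeps every constraint satisfied while C decreases without bound.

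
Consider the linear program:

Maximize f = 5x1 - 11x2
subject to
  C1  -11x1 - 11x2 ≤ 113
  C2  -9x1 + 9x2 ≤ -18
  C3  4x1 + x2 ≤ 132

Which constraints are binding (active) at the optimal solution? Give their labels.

Extreme points and f = 5x1 - 11x2:
  (-91/22, -135/22) → f = 515/11
  (1565/33, -1904/33) → f = 28769/33
  (134/5, 124/5) → f = -694/5

The maximum is at (1565/33, -1904/33). Substituting into each constraint, equality holds for C1 and C3; the remaining constraints have slack.

C1 and C3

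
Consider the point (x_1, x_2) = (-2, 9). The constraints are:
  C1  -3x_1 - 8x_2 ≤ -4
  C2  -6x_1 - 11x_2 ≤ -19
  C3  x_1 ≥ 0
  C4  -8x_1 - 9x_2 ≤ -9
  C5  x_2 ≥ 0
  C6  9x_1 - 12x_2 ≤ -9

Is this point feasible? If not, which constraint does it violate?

Constraint C3: x_1 = -2, which is not ≥ 0. All other constraints are satisfied.

not feasible — violates C3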